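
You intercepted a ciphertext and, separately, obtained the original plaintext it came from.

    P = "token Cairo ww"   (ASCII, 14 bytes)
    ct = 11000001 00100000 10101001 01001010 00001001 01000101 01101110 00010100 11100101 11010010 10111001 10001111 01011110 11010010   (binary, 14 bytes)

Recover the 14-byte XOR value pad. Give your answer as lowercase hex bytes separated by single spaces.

Since ct = P ⊕ pad, XORing both sides with P gives pad = P ⊕ ct.
byte 0: 116 ⊕ 193 = 181
byte 1: 111 ⊕  32 =  79
byte 2: 107 ⊕ 169 = 194
byte 3: 101 ⊕  74 =  47
byte 4: 110 ⊕   9 = 103
byte 5:  32 ⊕  69 = 101
byte 6:  67 ⊕ 110 =  45
byte 7:  97 ⊕  20 = 117
byte 8: 105 ⊕ 229 = 140
byte 9: 114 ⊕ 210 = 160
byte 10: 111 ⊕ 185 = 214
byte 11:  32 ⊕ 143 = 175
byte 12: 119 ⊕  94 =  41
byte 13: 119 ⊕ 210 = 165

b5 4f c2 2f 67 65 2d 75 8c a0 d6 af 29 a5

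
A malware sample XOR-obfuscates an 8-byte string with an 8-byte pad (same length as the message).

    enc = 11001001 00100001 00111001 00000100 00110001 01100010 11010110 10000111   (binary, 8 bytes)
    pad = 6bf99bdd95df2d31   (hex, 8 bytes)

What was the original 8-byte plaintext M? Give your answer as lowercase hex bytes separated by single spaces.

a2 d8 a2 d9 a4 bd fb b6

c9 ^ 6b = a2
21 ^ f9 = d8
39 ^ 9b = a2
04 ^ dd = d9
31 ^ 95 = a4
62 ^ df = bd
d6 ^ 2d = fb
87 ^ 31 = b6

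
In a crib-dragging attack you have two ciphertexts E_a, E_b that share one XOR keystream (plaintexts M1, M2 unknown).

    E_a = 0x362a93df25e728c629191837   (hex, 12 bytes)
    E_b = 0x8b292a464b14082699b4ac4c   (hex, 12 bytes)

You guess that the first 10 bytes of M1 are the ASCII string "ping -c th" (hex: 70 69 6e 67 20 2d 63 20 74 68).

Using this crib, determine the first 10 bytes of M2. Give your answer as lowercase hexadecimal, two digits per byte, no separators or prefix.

First, E_a ⊕ E_b = (M1 ⊕ K) ⊕ (M2 ⊕ K) = M1 ⊕ M2, so the key drops out. Then M2 = (M1 ⊕ M2) ⊕ M1 over the first 10 bytes.
byte 0: (36 XOR 8b) XOR 70 = bd XOR 70 = cd
byte 1: (2a XOR 29) XOR 69 = 03 XOR 69 = 6a
byte 2: (93 XOR 2a) XOR 6e = b9 XOR 6e = d7
byte 3: (df XOR 46) XOR 67 = 99 XOR 67 = fe
byte 4: (25 XOR 4b) XOR 20 = 6e XOR 20 = 4e
byte 5: (e7 XOR 14) XOR 2d = f3 XOR 2d = de
byte 6: (28 XOR 08) XOR 63 = 20 XOR 63 = 43
byte 7: (c6 XOR 26) XOR 20 = e0 XOR 20 = c0
byte 8: (29 XOR 99) XOR 74 = b0 XOR 74 = c4
byte 9: (19 XOR b4) XOR 68 = ad XOR 68 = c5

cd6ad7fe4ede43c0c4c5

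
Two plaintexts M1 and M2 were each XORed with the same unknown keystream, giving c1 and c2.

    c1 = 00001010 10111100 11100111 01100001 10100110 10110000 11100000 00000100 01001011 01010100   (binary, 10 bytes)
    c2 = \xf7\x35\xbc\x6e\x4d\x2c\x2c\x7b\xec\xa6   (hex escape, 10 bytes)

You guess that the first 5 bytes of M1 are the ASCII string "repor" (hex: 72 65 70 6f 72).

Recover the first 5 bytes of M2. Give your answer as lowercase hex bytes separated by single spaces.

8f ec 2b 60 99

First, c1 ⊕ c2 = (M1 ⊕ K) ⊕ (M2 ⊕ K) = M1 ⊕ M2, so the key drops out. Then M2 = (M1 ⊕ M2) ⊕ M1 over the first 5 bytes.
byte 0: (0a XOR f7) XOR 72 = fd XOR 72 = 8f
byte 1: (bc XOR 35) XOR 65 = 89 XOR 65 = ec
byte 2: (e7 XOR bc) XOR 70 = 5b XOR 70 = 2b
byte 3: (61 XOR 6e) XOR 6f = 0f XOR 6f = 60
byte 4: (a6 XOR 4d) XOR 72 = eb XOR 72 = 99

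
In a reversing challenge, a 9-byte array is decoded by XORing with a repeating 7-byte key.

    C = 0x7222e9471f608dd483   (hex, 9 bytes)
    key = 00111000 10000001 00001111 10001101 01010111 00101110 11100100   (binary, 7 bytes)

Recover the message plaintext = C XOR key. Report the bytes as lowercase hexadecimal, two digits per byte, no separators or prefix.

4aa3e6ca484e69ec02

The 7-byte key repeats, so the effective keystream is 38 81 0f 8d 57 2e e4 38 81.
byte 0: 72 xor 38 = 4a
byte 1: 22 xor 81 = a3
byte 2: e9 xor 0f = e6
byte 3: 47 xor 8d = ca
byte 4: 1f xor 57 = 48
byte 5: 60 xor 2e = 4e
byte 6: 8d xor e4 = 69
byte 7: d4 xor 38 = ec
byte 8: 83 xor 81 = 02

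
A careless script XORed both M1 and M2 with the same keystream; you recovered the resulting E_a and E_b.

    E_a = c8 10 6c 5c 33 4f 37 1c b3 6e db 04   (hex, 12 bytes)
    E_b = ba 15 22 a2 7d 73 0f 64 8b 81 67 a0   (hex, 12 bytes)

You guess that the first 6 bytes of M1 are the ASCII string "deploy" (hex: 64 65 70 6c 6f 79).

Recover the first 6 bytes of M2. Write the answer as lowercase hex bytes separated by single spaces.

First, E_a ⊕ E_b = (M1 ⊕ K) ⊕ (M2 ⊕ K) = M1 ⊕ M2, so the key drops out. Then M2 = (M1 ⊕ M2) ⊕ M1 over the first 6 bytes.
byte 0: (c8 ^ ba) ^ 64 = 72 ^ 64 = 16
byte 1: (10 ^ 15) ^ 65 = 05 ^ 65 = 60
byte 2: (6c ^ 22) ^ 70 = 4e ^ 70 = 3e
byte 3: (5c ^ a2) ^ 6c = fe ^ 6c = 92
byte 4: (33 ^ 7d) ^ 6f = 4e ^ 6f = 21
byte 5: (4f ^ 73) ^ 79 = 3c ^ 79 = 45

16 60 3e 92 21 45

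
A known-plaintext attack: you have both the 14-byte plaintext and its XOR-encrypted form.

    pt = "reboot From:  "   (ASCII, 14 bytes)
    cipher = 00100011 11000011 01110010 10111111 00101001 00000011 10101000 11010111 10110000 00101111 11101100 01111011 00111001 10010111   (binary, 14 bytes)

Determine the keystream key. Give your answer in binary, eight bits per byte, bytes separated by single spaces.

01010001 10100110 00010000 11010000 01000110 01110111 10001000 10010001 11000010 01000000 10000001 01000001 00011001 10110111

Since cipher = pt ⊕ key, XORing both sides with pt gives key = pt ⊕ cipher.
114 ⊕  35 =  81
101 ⊕ 195 = 166
 98 ⊕ 114 =  16
111 ⊕ 191 = 208
111 ⊕  41 =  70
116 ⊕   3 = 119
 32 ⊕ 168 = 136
 70 ⊕ 215 = 145
114 ⊕ 176 = 194
111 ⊕  47 =  64
109 ⊕ 236 = 129
 58 ⊕ 123 =  65
 32 ⊕  57 =  25
 32 ⊕ 151 = 183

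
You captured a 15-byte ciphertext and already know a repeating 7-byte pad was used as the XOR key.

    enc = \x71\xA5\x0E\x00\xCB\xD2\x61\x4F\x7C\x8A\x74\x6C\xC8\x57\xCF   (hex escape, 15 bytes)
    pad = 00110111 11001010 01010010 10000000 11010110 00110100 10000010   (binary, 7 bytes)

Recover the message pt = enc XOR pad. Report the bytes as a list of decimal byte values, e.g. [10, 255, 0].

The 7-byte key repeats, so the effective keystream is 37 ca 52 80 d6 34 82 37 ca 52 80 d6 34 82 37.
byte 0: 01110001 ⊕ 00110111 = 01000110
byte 1: 10100101 ⊕ 11001010 = 01101111
byte 2: 00001110 ⊕ 01010010 = 01011100
byte 3: 00000000 ⊕ 10000000 = 10000000
byte 4: 11001011 ⊕ 11010110 = 00011101
byte 5: 11010010 ⊕ 00110100 = 11100110
byte 6: 01100001 ⊕ 10000010 = 11100011
byte 7: 01001111 ⊕ 00110111 = 01111000
byte 8: 01111100 ⊕ 11001010 = 10110110
byte 9: 10001010 ⊕ 01010010 = 11011000
byte 10: 01110100 ⊕ 10000000 = 11110100
byte 11: 01101100 ⊕ 11010110 = 10111010
byte 12: 11001000 ⊕ 00110100 = 11111100
byte 13: 01010111 ⊕ 10000010 = 11010101
byte 14: 11001111 ⊕ 00110111 = 11111000

[70, 111, 92, 128, 29, 230, 227, 120, 182, 216, 244, 186, 252, 213, 248]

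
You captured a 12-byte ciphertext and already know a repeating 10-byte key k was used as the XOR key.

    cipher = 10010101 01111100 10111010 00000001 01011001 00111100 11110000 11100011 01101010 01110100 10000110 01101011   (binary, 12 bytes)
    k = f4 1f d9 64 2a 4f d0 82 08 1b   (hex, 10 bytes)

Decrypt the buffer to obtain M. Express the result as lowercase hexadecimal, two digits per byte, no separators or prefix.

6163636573732061626f7274

The 10-byte key repeats, so the effective keystream is f4 1f d9 64 2a 4f d0 82 08 1b f4 1f.
byte 0: 95 ⊕ f4 = 61
byte 1: 7c ⊕ 1f = 63
byte 2: ba ⊕ d9 = 63
byte 3: 01 ⊕ 64 = 65
byte 4: 59 ⊕ 2a = 73
byte 5: 3c ⊕ 4f = 73
byte 6: f0 ⊕ d0 = 20
byte 7: e3 ⊕ 82 = 61
byte 8: 6a ⊕ 08 = 62
byte 9: 74 ⊕ 1b = 6f
byte 10: 86 ⊕ f4 = 72
byte 11: 6b ⊕ 1f = 74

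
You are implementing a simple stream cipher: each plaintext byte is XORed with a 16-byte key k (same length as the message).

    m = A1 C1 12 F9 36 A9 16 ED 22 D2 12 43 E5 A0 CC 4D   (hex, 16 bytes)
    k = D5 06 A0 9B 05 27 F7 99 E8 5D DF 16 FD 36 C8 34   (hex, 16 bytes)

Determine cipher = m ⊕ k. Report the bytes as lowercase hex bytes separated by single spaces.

74 c7 b2 62 33 8e e1 74 ca 8f cd 55 18 96 04 79

XOR is its own inverse, so applying the key byte-wise gives the result directly.
byte 0: a1 ^ d5 = 74
byte 1: c1 ^ 06 = c7
byte 2: 12 ^ a0 = b2
byte 3: f9 ^ 9b = 62
byte 4: 36 ^ 05 = 33
byte 5: a9 ^ 27 = 8e
byte 6: 16 ^ f7 = e1
byte 7: ed ^ 99 = 74
byte 8: 22 ^ e8 = ca
byte 9: d2 ^ 5d = 8f
byte 10: 12 ^ df = cd
byte 11: 43 ^ 16 = 55
byte 12: e5 ^ fd = 18
byte 13: a0 ^ 36 = 96
byte 14: cc ^ c8 = 04
byte 15: 4d ^ 34 = 79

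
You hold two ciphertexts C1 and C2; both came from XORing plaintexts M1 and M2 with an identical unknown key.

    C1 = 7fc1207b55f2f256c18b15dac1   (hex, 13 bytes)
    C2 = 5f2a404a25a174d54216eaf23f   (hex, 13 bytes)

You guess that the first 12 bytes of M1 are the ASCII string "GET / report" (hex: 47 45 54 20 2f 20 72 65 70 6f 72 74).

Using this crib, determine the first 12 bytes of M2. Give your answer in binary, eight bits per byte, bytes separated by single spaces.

First, C1 ⊕ C2 = (M1 ⊕ K) ⊕ (M2 ⊕ K) = M1 ⊕ M2, so the key drops out. Then M2 = (M1 ⊕ M2) ⊕ M1 over the first 12 bytes.
byte 0: (7f ⊕ 5f) ⊕ 47 = 20 ⊕ 47 = 67
byte 1: (c1 ⊕ 2a) ⊕ 45 = eb ⊕ 45 = ae
byte 2: (20 ⊕ 40) ⊕ 54 = 60 ⊕ 54 = 34
byte 3: (7b ⊕ 4a) ⊕ 20 = 31 ⊕ 20 = 11
byte 4: (55 ⊕ 25) ⊕ 2f = 70 ⊕ 2f = 5f
byte 5: (f2 ⊕ a1) ⊕ 20 = 53 ⊕ 20 = 73
byte 6: (f2 ⊕ 74) ⊕ 72 = 86 ⊕ 72 = f4
byte 7: (56 ⊕ d5) ⊕ 65 = 83 ⊕ 65 = e6
byte 8: (c1 ⊕ 42) ⊕ 70 = 83 ⊕ 70 = f3
byte 9: (8b ⊕ 16) ⊕ 6f = 9d ⊕ 6f = f2
byte 10: (15 ⊕ ea) ⊕ 72 = ff ⊕ 72 = 8d
byte 11: (da ⊕ f2) ⊕ 74 = 28 ⊕ 74 = 5c

01100111 10101110 00110100 00010001 01011111 01110011 11110100 11100110 11110011 11110010 10001101 01011100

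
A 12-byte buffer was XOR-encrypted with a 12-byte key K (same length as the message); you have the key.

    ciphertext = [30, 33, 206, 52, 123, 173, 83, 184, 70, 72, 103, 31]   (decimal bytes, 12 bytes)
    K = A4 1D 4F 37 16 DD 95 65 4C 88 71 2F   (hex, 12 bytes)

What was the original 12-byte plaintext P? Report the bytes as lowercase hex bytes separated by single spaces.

ba 3c 81 03 6d 70 c6 dd 0a c0 16 30

XOR is its own inverse, so applying the key byte-wise gives the result directly.
1e XOR a4 = ba
21 XOR 1d = 3c
ce XOR 4f = 81
34 XOR 37 = 03
7b XOR 16 = 6d
ad XOR dd = 70
53 XOR 95 = c6
b8 XOR 65 = dd
46 XOR 4c = 0a
48 XOR 88 = c0
67 XOR 71 = 16
1f XOR 2f = 30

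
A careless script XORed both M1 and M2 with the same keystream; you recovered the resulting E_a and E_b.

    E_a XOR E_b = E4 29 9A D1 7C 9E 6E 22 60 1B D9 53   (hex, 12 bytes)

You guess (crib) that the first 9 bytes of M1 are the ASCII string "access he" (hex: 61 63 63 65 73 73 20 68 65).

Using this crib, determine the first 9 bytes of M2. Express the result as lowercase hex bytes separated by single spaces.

Since E_a ⊕ E_b = M1 ⊕ M2, XORing with the guessed M1 bytes yields the corresponding M2 bytes: M2 = (E_a ⊕ E_b) ⊕ M1.
11100100 XOR 01100001 = 10000101
00101001 XOR 01100011 = 01001010
10011010 XOR 01100011 = 11111001
11010001 XOR 01100101 = 10110100
01111100 XOR 01110011 = 00001111
10011110 XOR 01110011 = 11101101
01101110 XOR 00100000 = 01001110
00100010 XOR 01101000 = 01001010
01100000 XOR 01100101 = 00000101

85 4a f9 b4 0f ed 4e 4a 05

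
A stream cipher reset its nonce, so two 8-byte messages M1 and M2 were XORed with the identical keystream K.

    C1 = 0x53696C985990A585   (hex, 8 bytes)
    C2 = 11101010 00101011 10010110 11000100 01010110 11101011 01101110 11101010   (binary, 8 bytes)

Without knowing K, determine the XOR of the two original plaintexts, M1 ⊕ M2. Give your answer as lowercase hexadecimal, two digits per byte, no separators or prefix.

C1 ⊕ C2 = (M1 ⊕ K) ⊕ (M2 ⊕ K) = M1 ⊕ M2 — the shared key cancels under XOR.
53 ^ ea = b9
69 ^ 2b = 42
6c ^ 96 = fa
98 ^ c4 = 5c
59 ^ 56 = 0f
90 ^ eb = 7b
a5 ^ 6e = cb
85 ^ ea = 6f

b942fa5c0f7bcb6f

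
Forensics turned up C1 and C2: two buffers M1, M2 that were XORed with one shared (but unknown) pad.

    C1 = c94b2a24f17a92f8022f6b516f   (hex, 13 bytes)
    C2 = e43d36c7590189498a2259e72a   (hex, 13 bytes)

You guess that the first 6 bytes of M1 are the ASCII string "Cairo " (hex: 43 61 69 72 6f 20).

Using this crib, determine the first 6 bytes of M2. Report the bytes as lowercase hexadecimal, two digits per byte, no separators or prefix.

First, C1 ⊕ C2 = (M1 ⊕ K) ⊕ (M2 ⊕ K) = M1 ⊕ M2, so the key drops out. Then M2 = (M1 ⊕ M2) ⊕ M1 over the first 6 bytes.
byte 0: (c9 ⊕ e4) ⊕ 43 = 2d ⊕ 43 = 6e
byte 1: (4b ⊕ 3d) ⊕ 61 = 76 ⊕ 61 = 17
byte 2: (2a ⊕ 36) ⊕ 69 = 1c ⊕ 69 = 75
byte 3: (24 ⊕ c7) ⊕ 72 = e3 ⊕ 72 = 91
byte 4: (f1 ⊕ 59) ⊕ 6f = a8 ⊕ 6f = c7
byte 5: (7a ⊕ 01) ⊕ 20 = 7b ⊕ 20 = 5b

6e177591c75b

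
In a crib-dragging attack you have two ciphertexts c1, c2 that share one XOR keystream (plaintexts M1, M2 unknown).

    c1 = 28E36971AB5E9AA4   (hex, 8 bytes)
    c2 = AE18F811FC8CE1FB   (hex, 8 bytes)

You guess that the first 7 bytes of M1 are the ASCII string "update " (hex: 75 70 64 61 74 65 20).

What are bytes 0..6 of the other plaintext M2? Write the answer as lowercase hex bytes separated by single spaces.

f3 8b f5 01 23 b7 5b

First, c1 ⊕ c2 = (M1 ⊕ K) ⊕ (M2 ⊕ K) = M1 ⊕ M2, so the key drops out. Then M2 = (M1 ⊕ M2) ⊕ M1 over the first 7 bytes.
byte 0: (28 ^ ae) ^ 75 = 86 ^ 75 = f3
byte 1: (e3 ^ 18) ^ 70 = fb ^ 70 = 8b
byte 2: (69 ^ f8) ^ 64 = 91 ^ 64 = f5
byte 3: (71 ^ 11) ^ 61 = 60 ^ 61 = 01
byte 4: (ab ^ fc) ^ 74 = 57 ^ 74 = 23
byte 5: (5e ^ 8c) ^ 65 = d2 ^ 65 = b7
byte 6: (9a ^ e1) ^ 20 = 7b ^ 20 = 5b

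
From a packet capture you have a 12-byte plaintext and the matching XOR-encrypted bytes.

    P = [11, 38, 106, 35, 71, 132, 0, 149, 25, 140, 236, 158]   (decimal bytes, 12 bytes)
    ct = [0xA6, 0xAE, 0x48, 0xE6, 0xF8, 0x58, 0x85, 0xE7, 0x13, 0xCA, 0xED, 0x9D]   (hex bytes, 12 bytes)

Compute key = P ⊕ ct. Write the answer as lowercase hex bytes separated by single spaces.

Since ct = P ⊕ key, XORing both sides with P gives key = P ⊕ ct.
byte 0:  11 xor 166 = 173
byte 1:  38 xor 174 = 136
byte 2: 106 xor  72 =  34
byte 3:  35 xor 230 = 197
byte 4:  71 xor 248 = 191
byte 5: 132 xor  88 = 220
byte 6:   0 xor 133 = 133
byte 7: 149 xor 231 = 114
byte 8:  25 xor  19 =  10
byte 9: 140 xor 202 =  70
byte 10: 236 xor 237 =   1
byte 11: 158 xor 157 =   3

ad 88 22 c5 bf dc 85 72 0a 46 01 03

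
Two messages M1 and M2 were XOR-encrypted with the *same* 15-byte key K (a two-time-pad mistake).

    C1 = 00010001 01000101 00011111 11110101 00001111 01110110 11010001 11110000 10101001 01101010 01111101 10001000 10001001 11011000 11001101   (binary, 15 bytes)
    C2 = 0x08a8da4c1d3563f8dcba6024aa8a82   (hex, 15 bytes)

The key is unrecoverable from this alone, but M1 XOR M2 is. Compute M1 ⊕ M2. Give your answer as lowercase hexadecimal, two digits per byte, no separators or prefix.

C1 ⊕ C2 = (M1 ⊕ K) ⊕ (M2 ⊕ K) = M1 ⊕ M2 — the shared key cancels under XOR.
byte 0: 11 ⊕ 08 = 19
byte 1: 45 ⊕ a8 = ed
byte 2: 1f ⊕ da = c5
byte 3: f5 ⊕ 4c = b9
byte 4: 0f ⊕ 1d = 12
byte 5: 76 ⊕ 35 = 43
byte 6: d1 ⊕ 63 = b2
byte 7: f0 ⊕ f8 = 08
byte 8: a9 ⊕ dc = 75
byte 9: 6a ⊕ ba = d0
byte 10: 7d ⊕ 60 = 1d
byte 11: 88 ⊕ 24 = ac
byte 12: 89 ⊕ aa = 23
byte 13: d8 ⊕ 8a = 52
byte 14: cd ⊕ 82 = 4f

19edc5b91243b20875d01dac23524f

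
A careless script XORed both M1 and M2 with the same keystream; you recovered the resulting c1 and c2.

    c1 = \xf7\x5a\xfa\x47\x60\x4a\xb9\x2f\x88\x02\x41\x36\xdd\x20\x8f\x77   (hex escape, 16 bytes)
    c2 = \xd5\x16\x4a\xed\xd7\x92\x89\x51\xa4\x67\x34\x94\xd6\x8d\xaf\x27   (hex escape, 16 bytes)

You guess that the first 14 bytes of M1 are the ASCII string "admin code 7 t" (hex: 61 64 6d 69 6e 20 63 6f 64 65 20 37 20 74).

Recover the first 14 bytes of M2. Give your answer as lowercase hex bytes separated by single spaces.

43 28 dd c3 d9 f8 53 11 48 00 55 95 2b d9

First, c1 ⊕ c2 = (M1 ⊕ K) ⊕ (M2 ⊕ K) = M1 ⊕ M2, so the key drops out. Then M2 = (M1 ⊕ M2) ⊕ M1 over the first 14 bytes.
byte 0: (f7 ^ d5) ^ 61 = 22 ^ 61 = 43
byte 1: (5a ^ 16) ^ 64 = 4c ^ 64 = 28
byte 2: (fa ^ 4a) ^ 6d = b0 ^ 6d = dd
byte 3: (47 ^ ed) ^ 69 = aa ^ 69 = c3
byte 4: (60 ^ d7) ^ 6e = b7 ^ 6e = d9
byte 5: (4a ^ 92) ^ 20 = d8 ^ 20 = f8
byte 6: (b9 ^ 89) ^ 63 = 30 ^ 63 = 53
byte 7: (2f ^ 51) ^ 6f = 7e ^ 6f = 11
byte 8: (88 ^ a4) ^ 64 = 2c ^ 64 = 48
byte 9: (02 ^ 67) ^ 65 = 65 ^ 65 = 00
byte 10: (41 ^ 34) ^ 20 = 75 ^ 20 = 55
byte 11: (36 ^ 94) ^ 37 = a2 ^ 37 = 95
byte 12: (dd ^ d6) ^ 20 = 0b ^ 20 = 2b
byte 13: (20 ^ 8d) ^ 74 = ad ^ 74 = d9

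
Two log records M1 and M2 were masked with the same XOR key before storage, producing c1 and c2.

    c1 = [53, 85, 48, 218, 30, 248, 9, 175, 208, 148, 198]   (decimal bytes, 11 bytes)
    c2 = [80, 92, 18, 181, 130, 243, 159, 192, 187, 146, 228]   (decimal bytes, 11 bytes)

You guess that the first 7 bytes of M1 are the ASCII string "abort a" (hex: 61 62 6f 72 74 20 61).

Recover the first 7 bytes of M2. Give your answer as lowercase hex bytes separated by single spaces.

First, c1 ⊕ c2 = (M1 ⊕ K) ⊕ (M2 ⊕ K) = M1 ⊕ M2, so the key drops out. Then M2 = (M1 ⊕ M2) ⊕ M1 over the first 7 bytes.
byte 0: (35 XOR 50) XOR 61 = 65 XOR 61 = 04
byte 1: (55 XOR 5c) XOR 62 = 09 XOR 62 = 6b
byte 2: (30 XOR 12) XOR 6f = 22 XOR 6f = 4d
byte 3: (da XOR b5) XOR 72 = 6f XOR 72 = 1d
byte 4: (1e XOR 82) XOR 74 = 9c XOR 74 = e8
byte 5: (f8 XOR f3) XOR 20 = 0b XOR 20 = 2b
byte 6: (09 XOR 9f) XOR 61 = 96 XOR 61 = f7

04 6b 4d 1d e8 2b f7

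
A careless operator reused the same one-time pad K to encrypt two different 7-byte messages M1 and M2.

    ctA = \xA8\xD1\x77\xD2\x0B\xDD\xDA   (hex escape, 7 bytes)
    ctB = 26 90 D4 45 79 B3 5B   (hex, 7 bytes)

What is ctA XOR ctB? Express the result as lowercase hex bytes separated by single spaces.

8e 41 a3 97 72 6e 81

ctA ⊕ ctB = (M1 ⊕ K) ⊕ (M2 ⊕ K) = M1 ⊕ M2 — the shared key cancels under XOR.
byte 0: a8 xor 26 = 8e
byte 1: d1 xor 90 = 41
byte 2: 77 xor d4 = a3
byte 3: d2 xor 45 = 97
byte 4: 0b xor 79 = 72
byte 5: dd xor b3 = 6e
byte 6: da xor 5b = 81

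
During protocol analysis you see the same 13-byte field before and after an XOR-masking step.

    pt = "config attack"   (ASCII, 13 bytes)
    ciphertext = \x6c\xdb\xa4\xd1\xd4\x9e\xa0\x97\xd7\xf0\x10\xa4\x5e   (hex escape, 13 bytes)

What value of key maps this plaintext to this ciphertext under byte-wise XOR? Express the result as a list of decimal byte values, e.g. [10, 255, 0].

[15, 180, 202, 183, 189, 249, 128, 246, 163, 132, 113, 199, 53]

Since ciphertext = pt ⊕ key, XORing both sides with pt gives key = pt ⊕ ciphertext.
byte 0:  99 xor 108 =  15
byte 1: 111 xor 219 = 180
byte 2: 110 xor 164 = 202
byte 3: 102 xor 209 = 183
byte 4: 105 xor 212 = 189
byte 5: 103 xor 158 = 249
byte 6:  32 xor 160 = 128
byte 7:  97 xor 151 = 246
byte 8: 116 xor 215 = 163
byte 9: 116 xor 240 = 132
byte 10:  97 xor  16 = 113
byte 11:  99 xor 164 = 199
byte 12: 107 xor  94 =  53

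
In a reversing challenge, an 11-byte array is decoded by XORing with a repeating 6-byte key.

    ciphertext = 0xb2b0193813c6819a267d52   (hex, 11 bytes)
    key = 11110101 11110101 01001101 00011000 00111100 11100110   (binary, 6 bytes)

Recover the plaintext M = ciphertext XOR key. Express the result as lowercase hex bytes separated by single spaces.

The 6-byte key repeats, so the effective keystream is f5 f5 4d 18 3c e6 f5 f5 4d 18 3c.
byte 0: 10110010 ⊕ 11110101 = 01000111
byte 1: 10110000 ⊕ 11110101 = 01000101
byte 2: 00011001 ⊕ 01001101 = 01010100
byte 3: 00111000 ⊕ 00011000 = 00100000
byte 4: 00010011 ⊕ 00111100 = 00101111
byte 5: 11000110 ⊕ 11100110 = 00100000
byte 6: 10000001 ⊕ 11110101 = 01110100
byte 7: 10011010 ⊕ 11110101 = 01101111
byte 8: 00100110 ⊕ 01001101 = 01101011
byte 9: 01111101 ⊕ 00011000 = 01100101
byte 10: 01010010 ⊕ 00111100 = 01101110

47 45 54 20 2f 20 74 6f 6b 65 6e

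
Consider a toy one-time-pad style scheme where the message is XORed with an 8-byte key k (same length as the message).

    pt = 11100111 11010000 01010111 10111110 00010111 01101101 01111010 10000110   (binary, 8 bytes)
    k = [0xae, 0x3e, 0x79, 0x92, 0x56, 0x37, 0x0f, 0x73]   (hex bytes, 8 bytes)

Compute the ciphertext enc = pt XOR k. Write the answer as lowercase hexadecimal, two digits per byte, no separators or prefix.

XOR is its own inverse, so applying the key byte-wise gives the result directly.
e7 xor ae = 49
d0 xor 3e = ee
57 xor 79 = 2e
be xor 92 = 2c
17 xor 56 = 41
6d xor 37 = 5a
7a xor 0f = 75
86 xor 73 = f5

49ee2e2c415a75f5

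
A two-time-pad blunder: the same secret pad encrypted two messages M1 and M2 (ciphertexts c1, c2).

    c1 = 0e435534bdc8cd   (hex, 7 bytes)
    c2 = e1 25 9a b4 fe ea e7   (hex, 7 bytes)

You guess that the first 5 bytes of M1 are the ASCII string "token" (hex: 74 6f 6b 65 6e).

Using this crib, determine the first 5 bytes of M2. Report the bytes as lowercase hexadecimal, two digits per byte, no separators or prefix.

9b09a4e52d

First, c1 ⊕ c2 = (M1 ⊕ K) ⊕ (M2 ⊕ K) = M1 ⊕ M2, so the key drops out. Then M2 = (M1 ⊕ M2) ⊕ M1 over the first 5 bytes.
byte 0: (0e ⊕ e1) ⊕ 74 = ef ⊕ 74 = 9b
byte 1: (43 ⊕ 25) ⊕ 6f = 66 ⊕ 6f = 09
byte 2: (55 ⊕ 9a) ⊕ 6b = cf ⊕ 6b = a4
byte 3: (34 ⊕ b4) ⊕ 65 = 80 ⊕ 65 = e5
byte 4: (bd ⊕ fe) ⊕ 6e = 43 ⊕ 6e = 2d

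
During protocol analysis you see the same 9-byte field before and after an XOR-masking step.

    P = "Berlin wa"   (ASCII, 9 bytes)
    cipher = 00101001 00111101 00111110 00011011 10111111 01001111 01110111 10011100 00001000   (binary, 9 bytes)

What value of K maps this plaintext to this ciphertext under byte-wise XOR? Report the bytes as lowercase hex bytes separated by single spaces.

6b 58 4c 77 d6 21 57 eb 69

Since cipher = P ⊕ K, XORing both sides with P gives K = P ⊕ cipher.
01000010 ^ 00101001 = 01101011
01100101 ^ 00111101 = 01011000
01110010 ^ 00111110 = 01001100
01101100 ^ 00011011 = 01110111
01101001 ^ 10111111 = 11010110
01101110 ^ 01001111 = 00100001
00100000 ^ 01110111 = 01010111
01110111 ^ 10011100 = 11101011
01100001 ^ 00001000 = 01101001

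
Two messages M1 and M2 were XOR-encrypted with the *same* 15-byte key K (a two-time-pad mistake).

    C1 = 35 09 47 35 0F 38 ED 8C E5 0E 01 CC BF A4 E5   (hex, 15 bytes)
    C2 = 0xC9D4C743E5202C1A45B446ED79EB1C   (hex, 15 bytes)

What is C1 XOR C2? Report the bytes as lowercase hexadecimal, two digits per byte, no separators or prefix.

C1 ⊕ C2 = (M1 ⊕ K) ⊕ (M2 ⊕ K) = M1 ⊕ M2 — the shared key cancels under XOR.
byte 0:  53 ^ 201 = 252
byte 1:   9 ^ 212 = 221
byte 2:  71 ^ 199 = 128
byte 3:  53 ^  67 = 118
byte 4:  15 ^ 229 = 234
byte 5:  56 ^  32 =  24
byte 6: 237 ^  44 = 193
byte 7: 140 ^  26 = 150
byte 8: 229 ^  69 = 160
byte 9:  14 ^ 180 = 186
byte 10:   1 ^  70 =  71
byte 11: 204 ^ 237 =  33
byte 12: 191 ^ 121 = 198
byte 13: 164 ^ 235 =  79
byte 14: 229 ^  28 = 249

fcdd8076ea18c196a0ba4721c64ff9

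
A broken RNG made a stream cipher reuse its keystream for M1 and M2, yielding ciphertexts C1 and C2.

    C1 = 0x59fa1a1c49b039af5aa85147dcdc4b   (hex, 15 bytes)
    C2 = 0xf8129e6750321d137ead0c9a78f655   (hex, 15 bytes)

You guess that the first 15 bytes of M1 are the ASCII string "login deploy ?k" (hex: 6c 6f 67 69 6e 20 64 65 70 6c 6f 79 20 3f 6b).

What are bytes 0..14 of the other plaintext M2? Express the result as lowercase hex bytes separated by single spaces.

cd 87 e3 12 77 a2 40 d9 54 69 32 a4 84 15 75

First, C1 ⊕ C2 = (M1 ⊕ K) ⊕ (M2 ⊕ K) = M1 ⊕ M2, so the key drops out. Then M2 = (M1 ⊕ M2) ⊕ M1 over the first 15 bytes.
byte 0: (59 xor f8) xor 6c = a1 xor 6c = cd
byte 1: (fa xor 12) xor 6f = e8 xor 6f = 87
byte 2: (1a xor 9e) xor 67 = 84 xor 67 = e3
byte 3: (1c xor 67) xor 69 = 7b xor 69 = 12
byte 4: (49 xor 50) xor 6e = 19 xor 6e = 77
byte 5: (b0 xor 32) xor 20 = 82 xor 20 = a2
byte 6: (39 xor 1d) xor 64 = 24 xor 64 = 40
byte 7: (af xor 13) xor 65 = bc xor 65 = d9
byte 8: (5a xor 7e) xor 70 = 24 xor 70 = 54
byte 9: (a8 xor ad) xor 6c = 05 xor 6c = 69
byte 10: (51 xor 0c) xor 6f = 5d xor 6f = 32
byte 11: (47 xor 9a) xor 79 = dd xor 79 = a4
byte 12: (dc xor 78) xor 20 = a4 xor 20 = 84
byte 13: (dc xor f6) xor 3f = 2a xor 3f = 15
byte 14: (4b xor 55) xor 6b = 1e xor 6b = 75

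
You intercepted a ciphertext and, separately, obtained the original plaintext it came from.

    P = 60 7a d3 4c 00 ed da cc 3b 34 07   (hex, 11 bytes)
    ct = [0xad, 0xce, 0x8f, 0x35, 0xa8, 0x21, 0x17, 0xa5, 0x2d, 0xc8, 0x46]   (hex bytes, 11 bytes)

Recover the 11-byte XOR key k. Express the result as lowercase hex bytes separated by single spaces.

Since ct = P ⊕ k, XORing both sides with P gives k = P ⊕ ct.
01100000 xor 10101101 = 11001101
01111010 xor 11001110 = 10110100
11010011 xor 10001111 = 01011100
01001100 xor 00110101 = 01111001
00000000 xor 10101000 = 10101000
11101101 xor 00100001 = 11001100
11011010 xor 00010111 = 11001101
11001100 xor 10100101 = 01101001
00111011 xor 00101101 = 00010110
00110100 xor 11001000 = 11111100
00000111 xor 01000110 = 01000001

cd b4 5c 79 a8 cc cd 69 16 fc 41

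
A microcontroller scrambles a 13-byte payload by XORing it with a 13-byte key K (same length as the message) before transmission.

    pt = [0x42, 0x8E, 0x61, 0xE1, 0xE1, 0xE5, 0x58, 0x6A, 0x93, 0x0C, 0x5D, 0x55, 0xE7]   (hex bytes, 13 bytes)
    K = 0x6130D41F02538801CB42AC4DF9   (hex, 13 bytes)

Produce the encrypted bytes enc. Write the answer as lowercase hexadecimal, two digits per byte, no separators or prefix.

 66 xor  97 =  35
142 xor  48 = 190
 97 xor 212 = 181
225 xor  31 = 254
225 xor   2 = 227
229 xor  83 = 182
 88 xor 136 = 208
106 xor   1 = 107
147 xor 203 =  88
 12 xor  66 =  78
 93 xor 172 = 241
 85 xor  77 =  24
231 xor 249 =  30

23beb5fee3b6d06b584ef1181e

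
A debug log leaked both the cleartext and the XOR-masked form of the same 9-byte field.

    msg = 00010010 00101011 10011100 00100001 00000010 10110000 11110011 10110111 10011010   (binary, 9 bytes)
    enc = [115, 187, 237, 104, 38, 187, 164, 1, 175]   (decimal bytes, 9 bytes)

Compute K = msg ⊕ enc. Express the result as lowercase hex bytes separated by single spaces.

61 90 71 49 24 0b 57 b6 35

Since enc = msg ⊕ K, XORing both sides with msg gives K = msg ⊕ enc.
12 ^ 73 = 61
2b ^ bb = 90
9c ^ ed = 71
21 ^ 68 = 49
02 ^ 26 = 24
b0 ^ bb = 0b
f3 ^ a4 = 57
b7 ^ 01 = b6
9a ^ af = 35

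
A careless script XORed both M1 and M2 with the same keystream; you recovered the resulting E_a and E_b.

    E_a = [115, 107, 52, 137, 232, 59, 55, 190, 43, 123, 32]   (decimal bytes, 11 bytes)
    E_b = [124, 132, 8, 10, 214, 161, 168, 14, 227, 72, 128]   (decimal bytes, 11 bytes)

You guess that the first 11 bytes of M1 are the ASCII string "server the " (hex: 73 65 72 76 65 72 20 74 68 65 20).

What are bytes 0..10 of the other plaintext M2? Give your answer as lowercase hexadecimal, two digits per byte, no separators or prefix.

7c8a4ef55be8bfc4a05680

First, E_a ⊕ E_b = (M1 ⊕ K) ⊕ (M2 ⊕ K) = M1 ⊕ M2, so the key drops out. Then M2 = (M1 ⊕ M2) ⊕ M1 over the first 11 bytes.
byte 0: (73 xor 7c) xor 73 = 0f xor 73 = 7c
byte 1: (6b xor 84) xor 65 = ef xor 65 = 8a
byte 2: (34 xor 08) xor 72 = 3c xor 72 = 4e
byte 3: (89 xor 0a) xor 76 = 83 xor 76 = f5
byte 4: (e8 xor d6) xor 65 = 3e xor 65 = 5b
byte 5: (3b xor a1) xor 72 = 9a xor 72 = e8
byte 6: (37 xor a8) xor 20 = 9f xor 20 = bf
byte 7: (be xor 0e) xor 74 = b0 xor 74 = c4
byte 8: (2b xor e3) xor 68 = c8 xor 68 = a0
byte 9: (7b xor 48) xor 65 = 33 xor 65 = 56
byte 10: (20 xor 80) xor 20 = a0 xor 20 = 80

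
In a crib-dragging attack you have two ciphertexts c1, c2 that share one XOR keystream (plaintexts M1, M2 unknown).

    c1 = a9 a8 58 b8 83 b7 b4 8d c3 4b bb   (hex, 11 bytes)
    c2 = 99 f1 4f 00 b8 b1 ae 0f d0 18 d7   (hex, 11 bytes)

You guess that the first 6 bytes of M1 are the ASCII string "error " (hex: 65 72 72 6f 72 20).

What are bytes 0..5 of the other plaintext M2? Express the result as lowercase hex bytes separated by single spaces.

First, c1 ⊕ c2 = (M1 ⊕ K) ⊕ (M2 ⊕ K) = M1 ⊕ M2, so the key drops out. Then M2 = (M1 ⊕ M2) ⊕ M1 over the first 6 bytes.
byte 0: (a9 ⊕ 99) ⊕ 65 = 30 ⊕ 65 = 55
byte 1: (a8 ⊕ f1) ⊕ 72 = 59 ⊕ 72 = 2b
byte 2: (58 ⊕ 4f) ⊕ 72 = 17 ⊕ 72 = 65
byte 3: (b8 ⊕ 00) ⊕ 6f = b8 ⊕ 6f = d7
byte 4: (83 ⊕ b8) ⊕ 72 = 3b ⊕ 72 = 49
byte 5: (b7 ⊕ b1) ⊕ 20 = 06 ⊕ 20 = 26

55 2b 65 d7 49 26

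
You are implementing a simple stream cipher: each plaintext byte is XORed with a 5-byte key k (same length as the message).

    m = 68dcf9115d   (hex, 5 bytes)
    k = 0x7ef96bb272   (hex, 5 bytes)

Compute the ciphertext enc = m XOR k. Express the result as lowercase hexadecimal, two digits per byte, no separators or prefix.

162592a32f

68 ⊕ 7e = 16
dc ⊕ f9 = 25
f9 ⊕ 6b = 92
11 ⊕ b2 = a3
5d ⊕ 72 = 2f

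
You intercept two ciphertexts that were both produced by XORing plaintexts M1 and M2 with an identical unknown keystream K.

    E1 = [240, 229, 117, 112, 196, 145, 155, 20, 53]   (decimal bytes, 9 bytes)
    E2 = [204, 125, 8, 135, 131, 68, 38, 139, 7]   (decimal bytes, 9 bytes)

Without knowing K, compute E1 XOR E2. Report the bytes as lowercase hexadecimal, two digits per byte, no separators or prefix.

3c987df747d5bd9f32

E1 ⊕ E2 = (M1 ⊕ K) ⊕ (M2 ⊕ K) = M1 ⊕ M2 — the shared key cancels under XOR.
f0 ^ cc = 3c
e5 ^ 7d = 98
75 ^ 08 = 7d
70 ^ 87 = f7
c4 ^ 83 = 47
91 ^ 44 = d5
9b ^ 26 = bd
14 ^ 8b = 9f
35 ^ 07 = 32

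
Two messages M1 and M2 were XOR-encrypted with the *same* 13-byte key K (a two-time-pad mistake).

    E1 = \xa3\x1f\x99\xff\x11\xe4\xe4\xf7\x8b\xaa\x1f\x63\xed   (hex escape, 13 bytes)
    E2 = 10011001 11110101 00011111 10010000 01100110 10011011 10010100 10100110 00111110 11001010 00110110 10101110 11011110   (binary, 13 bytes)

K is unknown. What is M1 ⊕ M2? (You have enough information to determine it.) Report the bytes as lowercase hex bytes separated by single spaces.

E1 ⊕ E2 = (M1 ⊕ K) ⊕ (M2 ⊕ K) = M1 ⊕ M2 — the shared key cancels under XOR.
a3 ^ 99 = 3a
1f ^ f5 = ea
99 ^ 1f = 86
ff ^ 90 = 6f
11 ^ 66 = 77
e4 ^ 9b = 7f
e4 ^ 94 = 70
f7 ^ a6 = 51
8b ^ 3e = b5
aa ^ ca = 60
1f ^ 36 = 29
63 ^ ae = cd
ed ^ de = 33

3a ea 86 6f 77 7f 70 51 b5 60 29 cd 33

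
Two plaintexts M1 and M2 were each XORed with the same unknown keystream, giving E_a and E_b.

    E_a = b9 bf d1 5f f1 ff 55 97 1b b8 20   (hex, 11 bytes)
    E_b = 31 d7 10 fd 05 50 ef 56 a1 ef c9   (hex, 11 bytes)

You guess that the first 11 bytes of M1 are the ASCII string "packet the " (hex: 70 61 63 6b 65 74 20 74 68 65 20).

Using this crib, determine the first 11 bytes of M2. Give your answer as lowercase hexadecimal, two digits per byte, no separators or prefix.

f809a2c991db9ab5d232c9

First, E_a ⊕ E_b = (M1 ⊕ K) ⊕ (M2 ⊕ K) = M1 ⊕ M2, so the key drops out. Then M2 = (M1 ⊕ M2) ⊕ M1 over the first 11 bytes.
byte 0: (b9 ⊕ 31) ⊕ 70 = 88 ⊕ 70 = f8
byte 1: (bf ⊕ d7) ⊕ 61 = 68 ⊕ 61 = 09
byte 2: (d1 ⊕ 10) ⊕ 63 = c1 ⊕ 63 = a2
byte 3: (5f ⊕ fd) ⊕ 6b = a2 ⊕ 6b = c9
byte 4: (f1 ⊕ 05) ⊕ 65 = f4 ⊕ 65 = 91
byte 5: (ff ⊕ 50) ⊕ 74 = af ⊕ 74 = db
byte 6: (55 ⊕ ef) ⊕ 20 = ba ⊕ 20 = 9a
byte 7: (97 ⊕ 56) ⊕ 74 = c1 ⊕ 74 = b5
byte 8: (1b ⊕ a1) ⊕ 68 = ba ⊕ 68 = d2
byte 9: (b8 ⊕ ef) ⊕ 65 = 57 ⊕ 65 = 32
byte 10: (20 ⊕ c9) ⊕ 20 = e9 ⊕ 20 = c9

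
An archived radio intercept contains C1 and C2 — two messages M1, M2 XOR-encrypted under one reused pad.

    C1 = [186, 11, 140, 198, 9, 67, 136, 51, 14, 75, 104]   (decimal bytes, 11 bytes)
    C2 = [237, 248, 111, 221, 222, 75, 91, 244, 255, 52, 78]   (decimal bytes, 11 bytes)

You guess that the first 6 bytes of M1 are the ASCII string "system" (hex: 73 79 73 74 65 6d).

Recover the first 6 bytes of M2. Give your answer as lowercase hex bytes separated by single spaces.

First, C1 ⊕ C2 = (M1 ⊕ K) ⊕ (M2 ⊕ K) = M1 ⊕ M2, so the key drops out. Then M2 = (M1 ⊕ M2) ⊕ M1 over the first 6 bytes.
byte 0: (ba XOR ed) XOR 73 = 57 XOR 73 = 24
byte 1: (0b XOR f8) XOR 79 = f3 XOR 79 = 8a
byte 2: (8c XOR 6f) XOR 73 = e3 XOR 73 = 90
byte 3: (c6 XOR dd) XOR 74 = 1b XOR 74 = 6f
byte 4: (09 XOR de) XOR 65 = d7 XOR 65 = b2
byte 5: (43 XOR 4b) XOR 6d = 08 XOR 6d = 65

24 8a 90 6f b2 65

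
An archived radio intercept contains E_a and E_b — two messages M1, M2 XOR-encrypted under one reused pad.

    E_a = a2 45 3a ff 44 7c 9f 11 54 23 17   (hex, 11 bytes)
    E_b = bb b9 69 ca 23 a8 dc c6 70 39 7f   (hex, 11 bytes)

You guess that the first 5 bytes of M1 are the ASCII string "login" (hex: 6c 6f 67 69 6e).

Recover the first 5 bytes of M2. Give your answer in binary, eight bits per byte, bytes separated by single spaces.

First, E_a ⊕ E_b = (M1 ⊕ K) ⊕ (M2 ⊕ K) = M1 ⊕ M2, so the key drops out. Then M2 = (M1 ⊕ M2) ⊕ M1 over the first 5 bytes.
byte 0: (a2 ^ bb) ^ 6c = 19 ^ 6c = 75
byte 1: (45 ^ b9) ^ 6f = fc ^ 6f = 93
byte 2: (3a ^ 69) ^ 67 = 53 ^ 67 = 34
byte 3: (ff ^ ca) ^ 69 = 35 ^ 69 = 5c
byte 4: (44 ^ 23) ^ 6e = 67 ^ 6e = 09

01110101 10010011 00110100 01011100 00001001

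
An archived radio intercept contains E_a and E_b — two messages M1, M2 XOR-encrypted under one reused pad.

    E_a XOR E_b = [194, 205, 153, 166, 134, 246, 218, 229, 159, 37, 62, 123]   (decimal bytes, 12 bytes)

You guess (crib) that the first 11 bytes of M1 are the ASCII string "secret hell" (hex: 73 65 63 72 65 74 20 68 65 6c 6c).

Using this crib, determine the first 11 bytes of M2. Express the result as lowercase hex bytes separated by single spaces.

Since E_a ⊕ E_b = M1 ⊕ M2, XORing with the guessed M1 bytes yields the corresponding M2 bytes: M2 = (E_a ⊕ E_b) ⊕ M1.
194 xor 115 = 177
205 xor 101 = 168
153 xor  99 = 250
166 xor 114 = 212
134 xor 101 = 227
246 xor 116 = 130
218 xor  32 = 250
229 xor 104 = 141
159 xor 101 = 250
 37 xor 108 =  73
 62 xor 108 =  82

b1 a8 fa d4 e3 82 fa 8d fa 49 52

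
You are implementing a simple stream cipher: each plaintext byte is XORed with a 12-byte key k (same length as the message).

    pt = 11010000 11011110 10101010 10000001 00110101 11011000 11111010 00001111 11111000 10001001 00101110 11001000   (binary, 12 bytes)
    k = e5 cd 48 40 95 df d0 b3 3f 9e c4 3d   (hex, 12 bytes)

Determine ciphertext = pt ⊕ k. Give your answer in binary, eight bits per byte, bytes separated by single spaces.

00110101 00010011 11100010 11000001 10100000 00000111 00101010 10111100 11000111 00010111 11101010 11110101

XOR is its own inverse, so applying the key byte-wise gives the result directly.
11010000 XOR 11100101 = 00110101
11011110 XOR 11001101 = 00010011
10101010 XOR 01001000 = 11100010
10000001 XOR 01000000 = 11000001
00110101 XOR 10010101 = 10100000
11011000 XOR 11011111 = 00000111
11111010 XOR 11010000 = 00101010
00001111 XOR 10110011 = 10111100
11111000 XOR 00111111 = 11000111
10001001 XOR 10011110 = 00010111
00101110 XOR 11000100 = 11101010
11001000 XOR 00111101 = 11110101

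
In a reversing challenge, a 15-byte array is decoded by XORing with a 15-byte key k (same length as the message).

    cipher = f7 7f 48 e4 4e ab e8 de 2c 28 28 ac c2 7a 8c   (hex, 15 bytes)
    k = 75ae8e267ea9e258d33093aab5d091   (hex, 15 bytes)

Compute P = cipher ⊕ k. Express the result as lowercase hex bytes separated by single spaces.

82 d1 c6 c2 30 02 0a 86 ff 18 bb 06 77 aa 1d

XOR is its own inverse, so applying the key byte-wise gives the result directly.
f7 ⊕ 75 = 82
7f ⊕ ae = d1
48 ⊕ 8e = c6
e4 ⊕ 26 = c2
4e ⊕ 7e = 30
ab ⊕ a9 = 02
e8 ⊕ e2 = 0a
de ⊕ 58 = 86
2c ⊕ d3 = ff
28 ⊕ 30 = 18
28 ⊕ 93 = bb
ac ⊕ aa = 06
c2 ⊕ b5 = 77
7a ⊕ d0 = aa
8c ⊕ 91 = 1d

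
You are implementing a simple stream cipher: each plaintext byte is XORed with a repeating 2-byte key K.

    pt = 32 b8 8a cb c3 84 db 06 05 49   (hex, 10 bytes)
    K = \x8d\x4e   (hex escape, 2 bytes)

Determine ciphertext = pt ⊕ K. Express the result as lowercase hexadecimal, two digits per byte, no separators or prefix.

The 2-byte key repeats, so the effective keystream is 8d 4e 8d 4e 8d 4e 8d 4e 8d 4e.
byte 0:  50 ⊕ 141 = 191
byte 1: 184 ⊕  78 = 246
byte 2: 138 ⊕ 141 =   7
byte 3: 203 ⊕  78 = 133
byte 4: 195 ⊕ 141 =  78
byte 5: 132 ⊕  78 = 202
byte 6: 219 ⊕ 141 =  86
byte 7:   6 ⊕  78 =  72
byte 8:   5 ⊕ 141 = 136
byte 9:  73 ⊕  78 =   7

bff607854eca56488807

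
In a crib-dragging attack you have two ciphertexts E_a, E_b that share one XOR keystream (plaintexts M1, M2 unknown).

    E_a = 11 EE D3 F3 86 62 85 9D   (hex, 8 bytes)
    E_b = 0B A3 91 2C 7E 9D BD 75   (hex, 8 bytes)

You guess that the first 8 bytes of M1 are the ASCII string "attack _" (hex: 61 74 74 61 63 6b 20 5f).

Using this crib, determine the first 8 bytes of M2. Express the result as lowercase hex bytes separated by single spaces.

7b 39 36 be 9b 94 18 b7

First, E_a ⊕ E_b = (M1 ⊕ K) ⊕ (M2 ⊕ K) = M1 ⊕ M2, so the key drops out. Then M2 = (M1 ⊕ M2) ⊕ M1 over the first 8 bytes.
byte 0: (11 XOR 0b) XOR 61 = 1a XOR 61 = 7b
byte 1: (ee XOR a3) XOR 74 = 4d XOR 74 = 39
byte 2: (d3 XOR 91) XOR 74 = 42 XOR 74 = 36
byte 3: (f3 XOR 2c) XOR 61 = df XOR 61 = be
byte 4: (86 XOR 7e) XOR 63 = f8 XOR 63 = 9b
byte 5: (62 XOR 9d) XOR 6b = ff XOR 6b = 94
byte 6: (85 XOR bd) XOR 20 = 38 XOR 20 = 18
byte 7: (9d XOR 75) XOR 5f = e8 XOR 5f = b7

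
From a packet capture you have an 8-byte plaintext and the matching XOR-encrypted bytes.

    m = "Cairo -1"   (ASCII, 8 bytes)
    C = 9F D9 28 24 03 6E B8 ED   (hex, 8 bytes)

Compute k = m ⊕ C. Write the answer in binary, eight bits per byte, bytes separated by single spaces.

11011100 10111000 01000001 01010110 01101100 01001110 10010101 11011100

Since C = m ⊕ k, XORing both sides with m gives k = m ⊕ C.
byte 0: 43 XOR 9f = dc
byte 1: 61 XOR d9 = b8
byte 2: 69 XOR 28 = 41
byte 3: 72 XOR 24 = 56
byte 4: 6f XOR 03 = 6c
byte 5: 20 XOR 6e = 4e
byte 6: 2d XOR b8 = 95
byte 7: 31 XOR ed = dc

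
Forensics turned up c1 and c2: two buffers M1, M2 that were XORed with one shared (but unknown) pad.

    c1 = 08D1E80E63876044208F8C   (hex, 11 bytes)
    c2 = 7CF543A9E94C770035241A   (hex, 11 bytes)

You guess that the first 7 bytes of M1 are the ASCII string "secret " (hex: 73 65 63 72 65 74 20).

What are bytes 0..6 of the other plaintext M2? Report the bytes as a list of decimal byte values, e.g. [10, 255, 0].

First, c1 ⊕ c2 = (M1 ⊕ K) ⊕ (M2 ⊕ K) = M1 ⊕ M2, so the key drops out. Then M2 = (M1 ⊕ M2) ⊕ M1 over the first 7 bytes.
byte 0: (08 ⊕ 7c) ⊕ 73 = 74 ⊕ 73 = 07
byte 1: (d1 ⊕ f5) ⊕ 65 = 24 ⊕ 65 = 41
byte 2: (e8 ⊕ 43) ⊕ 63 = ab ⊕ 63 = c8
byte 3: (0e ⊕ a9) ⊕ 72 = a7 ⊕ 72 = d5
byte 4: (63 ⊕ e9) ⊕ 65 = 8a ⊕ 65 = ef
byte 5: (87 ⊕ 4c) ⊕ 74 = cb ⊕ 74 = bf
byte 6: (60 ⊕ 77) ⊕ 20 = 17 ⊕ 20 = 37

[7, 65, 200, 213, 239, 191, 55]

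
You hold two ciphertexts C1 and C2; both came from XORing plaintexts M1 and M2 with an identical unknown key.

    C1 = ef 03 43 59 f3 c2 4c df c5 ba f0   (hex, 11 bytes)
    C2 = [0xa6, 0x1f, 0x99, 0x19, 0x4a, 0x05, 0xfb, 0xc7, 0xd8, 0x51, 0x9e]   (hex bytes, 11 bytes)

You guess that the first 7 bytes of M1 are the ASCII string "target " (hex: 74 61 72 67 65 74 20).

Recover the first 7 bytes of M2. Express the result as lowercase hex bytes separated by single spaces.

3d 7d a8 27 dc b3 97

First, C1 ⊕ C2 = (M1 ⊕ K) ⊕ (M2 ⊕ K) = M1 ⊕ M2, so the key drops out. Then M2 = (M1 ⊕ M2) ⊕ M1 over the first 7 bytes.
byte 0: (ef xor a6) xor 74 = 49 xor 74 = 3d
byte 1: (03 xor 1f) xor 61 = 1c xor 61 = 7d
byte 2: (43 xor 99) xor 72 = da xor 72 = a8
byte 3: (59 xor 19) xor 67 = 40 xor 67 = 27
byte 4: (f3 xor 4a) xor 65 = b9 xor 65 = dc
byte 5: (c2 xor 05) xor 74 = c7 xor 74 = b3
byte 6: (4c xor fb) xor 20 = b7 xor 20 = 97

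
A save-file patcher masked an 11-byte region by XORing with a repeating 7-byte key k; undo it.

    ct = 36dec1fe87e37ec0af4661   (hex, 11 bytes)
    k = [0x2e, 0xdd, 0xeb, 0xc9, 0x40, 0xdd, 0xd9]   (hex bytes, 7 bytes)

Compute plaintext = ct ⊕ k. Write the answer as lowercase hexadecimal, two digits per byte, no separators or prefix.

18032a37c73ea7ee72ada8

The 7-byte key repeats, so the effective keystream is 2e dd eb c9 40 dd d9 2e dd eb c9.
byte 0:  54 ^  46 =  24
byte 1: 222 ^ 221 =   3
byte 2: 193 ^ 235 =  42
byte 3: 254 ^ 201 =  55
byte 4: 135 ^  64 = 199
byte 5: 227 ^ 221 =  62
byte 6: 126 ^ 217 = 167
byte 7: 192 ^  46 = 238
byte 8: 175 ^ 221 = 114
byte 9:  70 ^ 235 = 173
byte 10:  97 ^ 201 = 168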